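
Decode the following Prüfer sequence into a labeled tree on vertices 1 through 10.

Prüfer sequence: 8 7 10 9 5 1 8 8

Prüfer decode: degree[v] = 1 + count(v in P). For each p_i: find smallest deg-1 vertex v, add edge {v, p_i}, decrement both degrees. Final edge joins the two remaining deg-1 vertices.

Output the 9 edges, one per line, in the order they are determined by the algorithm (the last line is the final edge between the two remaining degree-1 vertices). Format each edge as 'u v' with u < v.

Initial degrees: {1:2, 2:1, 3:1, 4:1, 5:2, 6:1, 7:2, 8:4, 9:2, 10:2}
Step 1: smallest deg-1 vertex = 2, p_1 = 8. Add edge {2,8}. Now deg[2]=0, deg[8]=3.
Step 2: smallest deg-1 vertex = 3, p_2 = 7. Add edge {3,7}. Now deg[3]=0, deg[7]=1.
Step 3: smallest deg-1 vertex = 4, p_3 = 10. Add edge {4,10}. Now deg[4]=0, deg[10]=1.
Step 4: smallest deg-1 vertex = 6, p_4 = 9. Add edge {6,9}. Now deg[6]=0, deg[9]=1.
Step 5: smallest deg-1 vertex = 7, p_5 = 5. Add edge {5,7}. Now deg[7]=0, deg[5]=1.
Step 6: smallest deg-1 vertex = 5, p_6 = 1. Add edge {1,5}. Now deg[5]=0, deg[1]=1.
Step 7: smallest deg-1 vertex = 1, p_7 = 8. Add edge {1,8}. Now deg[1]=0, deg[8]=2.
Step 8: smallest deg-1 vertex = 9, p_8 = 8. Add edge {8,9}. Now deg[9]=0, deg[8]=1.
Final: two remaining deg-1 vertices are 8, 10. Add edge {8,10}.

Answer: 2 8
3 7
4 10
6 9
5 7
1 5
1 8
8 9
8 10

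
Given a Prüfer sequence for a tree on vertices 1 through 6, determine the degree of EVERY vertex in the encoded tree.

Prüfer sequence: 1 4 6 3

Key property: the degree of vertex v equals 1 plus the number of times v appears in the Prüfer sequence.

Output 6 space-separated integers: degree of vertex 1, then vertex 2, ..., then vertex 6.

p_1 = 1: count[1] becomes 1
p_2 = 4: count[4] becomes 1
p_3 = 6: count[6] becomes 1
p_4 = 3: count[3] becomes 1
Degrees (1 + count): deg[1]=1+1=2, deg[2]=1+0=1, deg[3]=1+1=2, deg[4]=1+1=2, deg[5]=1+0=1, deg[6]=1+1=2

Answer: 2 1 2 2 1 2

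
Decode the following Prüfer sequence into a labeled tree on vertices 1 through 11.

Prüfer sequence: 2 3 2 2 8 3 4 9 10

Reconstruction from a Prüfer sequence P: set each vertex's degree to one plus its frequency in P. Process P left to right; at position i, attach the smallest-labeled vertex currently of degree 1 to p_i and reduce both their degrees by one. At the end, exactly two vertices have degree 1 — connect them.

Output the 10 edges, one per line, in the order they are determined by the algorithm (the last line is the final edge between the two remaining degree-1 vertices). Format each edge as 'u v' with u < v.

Initial degrees: {1:1, 2:4, 3:3, 4:2, 5:1, 6:1, 7:1, 8:2, 9:2, 10:2, 11:1}
Step 1: smallest deg-1 vertex = 1, p_1 = 2. Add edge {1,2}. Now deg[1]=0, deg[2]=3.
Step 2: smallest deg-1 vertex = 5, p_2 = 3. Add edge {3,5}. Now deg[5]=0, deg[3]=2.
Step 3: smallest deg-1 vertex = 6, p_3 = 2. Add edge {2,6}. Now deg[6]=0, deg[2]=2.
Step 4: smallest deg-1 vertex = 7, p_4 = 2. Add edge {2,7}. Now deg[7]=0, deg[2]=1.
Step 5: smallest deg-1 vertex = 2, p_5 = 8. Add edge {2,8}. Now deg[2]=0, deg[8]=1.
Step 6: smallest deg-1 vertex = 8, p_6 = 3. Add edge {3,8}. Now deg[8]=0, deg[3]=1.
Step 7: smallest deg-1 vertex = 3, p_7 = 4. Add edge {3,4}. Now deg[3]=0, deg[4]=1.
Step 8: smallest deg-1 vertex = 4, p_8 = 9. Add edge {4,9}. Now deg[4]=0, deg[9]=1.
Step 9: smallest deg-1 vertex = 9, p_9 = 10. Add edge {9,10}. Now deg[9]=0, deg[10]=1.
Final: two remaining deg-1 vertices are 10, 11. Add edge {10,11}.

Answer: 1 2
3 5
2 6
2 7
2 8
3 8
3 4
4 9
9 10
10 11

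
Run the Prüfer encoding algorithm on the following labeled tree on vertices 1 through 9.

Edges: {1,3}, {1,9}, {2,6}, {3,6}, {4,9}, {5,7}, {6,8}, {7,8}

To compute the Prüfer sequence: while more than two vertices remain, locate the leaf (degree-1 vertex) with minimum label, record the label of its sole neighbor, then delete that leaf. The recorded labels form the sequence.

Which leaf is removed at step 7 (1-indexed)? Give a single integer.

Answer: 3

Derivation:
Step 1: current leaves = {2,4,5}. Remove leaf 2 (neighbor: 6).
Step 2: current leaves = {4,5}. Remove leaf 4 (neighbor: 9).
Step 3: current leaves = {5,9}. Remove leaf 5 (neighbor: 7).
Step 4: current leaves = {7,9}. Remove leaf 7 (neighbor: 8).
Step 5: current leaves = {8,9}. Remove leaf 8 (neighbor: 6).
Step 6: current leaves = {6,9}. Remove leaf 6 (neighbor: 3).
Step 7: current leaves = {3,9}. Remove leaf 3 (neighbor: 1).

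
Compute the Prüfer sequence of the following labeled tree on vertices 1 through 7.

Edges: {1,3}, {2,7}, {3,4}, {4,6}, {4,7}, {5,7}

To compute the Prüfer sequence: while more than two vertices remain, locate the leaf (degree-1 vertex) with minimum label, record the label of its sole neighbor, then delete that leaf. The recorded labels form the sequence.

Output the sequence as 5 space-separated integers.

Step 1: leaves = {1,2,5,6}. Remove smallest leaf 1, emit neighbor 3.
Step 2: leaves = {2,3,5,6}. Remove smallest leaf 2, emit neighbor 7.
Step 3: leaves = {3,5,6}. Remove smallest leaf 3, emit neighbor 4.
Step 4: leaves = {5,6}. Remove smallest leaf 5, emit neighbor 7.
Step 5: leaves = {6,7}. Remove smallest leaf 6, emit neighbor 4.
Done: 2 vertices remain (4, 7). Sequence = [3 7 4 7 4]

Answer: 3 7 4 7 4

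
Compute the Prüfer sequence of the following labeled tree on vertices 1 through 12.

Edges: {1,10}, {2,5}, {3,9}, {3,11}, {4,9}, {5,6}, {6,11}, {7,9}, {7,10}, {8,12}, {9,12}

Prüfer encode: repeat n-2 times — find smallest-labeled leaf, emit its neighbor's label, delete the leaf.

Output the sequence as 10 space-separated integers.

Step 1: leaves = {1,2,4,8}. Remove smallest leaf 1, emit neighbor 10.
Step 2: leaves = {2,4,8,10}. Remove smallest leaf 2, emit neighbor 5.
Step 3: leaves = {4,5,8,10}. Remove smallest leaf 4, emit neighbor 9.
Step 4: leaves = {5,8,10}. Remove smallest leaf 5, emit neighbor 6.
Step 5: leaves = {6,8,10}. Remove smallest leaf 6, emit neighbor 11.
Step 6: leaves = {8,10,11}. Remove smallest leaf 8, emit neighbor 12.
Step 7: leaves = {10,11,12}. Remove smallest leaf 10, emit neighbor 7.
Step 8: leaves = {7,11,12}. Remove smallest leaf 7, emit neighbor 9.
Step 9: leaves = {11,12}. Remove smallest leaf 11, emit neighbor 3.
Step 10: leaves = {3,12}. Remove smallest leaf 3, emit neighbor 9.
Done: 2 vertices remain (9, 12). Sequence = [10 5 9 6 11 12 7 9 3 9]

Answer: 10 5 9 6 11 12 7 9 3 9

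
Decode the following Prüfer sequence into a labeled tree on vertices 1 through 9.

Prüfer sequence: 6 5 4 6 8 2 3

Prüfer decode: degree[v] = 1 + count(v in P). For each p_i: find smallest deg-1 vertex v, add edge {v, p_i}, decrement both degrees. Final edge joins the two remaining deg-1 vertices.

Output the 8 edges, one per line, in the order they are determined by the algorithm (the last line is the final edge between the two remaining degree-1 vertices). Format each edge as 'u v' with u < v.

Answer: 1 6
5 7
4 5
4 6
6 8
2 8
2 3
3 9

Derivation:
Initial degrees: {1:1, 2:2, 3:2, 4:2, 5:2, 6:3, 7:1, 8:2, 9:1}
Step 1: smallest deg-1 vertex = 1, p_1 = 6. Add edge {1,6}. Now deg[1]=0, deg[6]=2.
Step 2: smallest deg-1 vertex = 7, p_2 = 5. Add edge {5,7}. Now deg[7]=0, deg[5]=1.
Step 3: smallest deg-1 vertex = 5, p_3 = 4. Add edge {4,5}. Now deg[5]=0, deg[4]=1.
Step 4: smallest deg-1 vertex = 4, p_4 = 6. Add edge {4,6}. Now deg[4]=0, deg[6]=1.
Step 5: smallest deg-1 vertex = 6, p_5 = 8. Add edge {6,8}. Now deg[6]=0, deg[8]=1.
Step 6: smallest deg-1 vertex = 8, p_6 = 2. Add edge {2,8}. Now deg[8]=0, deg[2]=1.
Step 7: smallest deg-1 vertex = 2, p_7 = 3. Add edge {2,3}. Now deg[2]=0, deg[3]=1.
Final: two remaining deg-1 vertices are 3, 9. Add edge {3,9}.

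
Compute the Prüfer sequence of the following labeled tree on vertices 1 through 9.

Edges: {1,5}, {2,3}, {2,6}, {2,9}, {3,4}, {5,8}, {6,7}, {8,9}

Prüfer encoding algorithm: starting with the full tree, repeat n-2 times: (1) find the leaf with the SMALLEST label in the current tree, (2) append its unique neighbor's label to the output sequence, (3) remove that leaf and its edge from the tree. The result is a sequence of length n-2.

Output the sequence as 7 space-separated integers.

Answer: 5 3 2 8 6 2 9

Derivation:
Step 1: leaves = {1,4,7}. Remove smallest leaf 1, emit neighbor 5.
Step 2: leaves = {4,5,7}. Remove smallest leaf 4, emit neighbor 3.
Step 3: leaves = {3,5,7}. Remove smallest leaf 3, emit neighbor 2.
Step 4: leaves = {5,7}. Remove smallest leaf 5, emit neighbor 8.
Step 5: leaves = {7,8}. Remove smallest leaf 7, emit neighbor 6.
Step 6: leaves = {6,8}. Remove smallest leaf 6, emit neighbor 2.
Step 7: leaves = {2,8}. Remove smallest leaf 2, emit neighbor 9.
Done: 2 vertices remain (8, 9). Sequence = [5 3 2 8 6 2 9]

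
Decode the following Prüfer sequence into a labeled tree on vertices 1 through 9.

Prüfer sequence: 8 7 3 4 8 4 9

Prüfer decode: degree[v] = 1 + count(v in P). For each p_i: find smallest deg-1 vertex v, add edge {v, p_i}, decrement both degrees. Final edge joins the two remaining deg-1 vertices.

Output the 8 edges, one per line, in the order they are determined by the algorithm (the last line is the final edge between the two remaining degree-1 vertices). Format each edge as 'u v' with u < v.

Initial degrees: {1:1, 2:1, 3:2, 4:3, 5:1, 6:1, 7:2, 8:3, 9:2}
Step 1: smallest deg-1 vertex = 1, p_1 = 8. Add edge {1,8}. Now deg[1]=0, deg[8]=2.
Step 2: smallest deg-1 vertex = 2, p_2 = 7. Add edge {2,7}. Now deg[2]=0, deg[7]=1.
Step 3: smallest deg-1 vertex = 5, p_3 = 3. Add edge {3,5}. Now deg[5]=0, deg[3]=1.
Step 4: smallest deg-1 vertex = 3, p_4 = 4. Add edge {3,4}. Now deg[3]=0, deg[4]=2.
Step 5: smallest deg-1 vertex = 6, p_5 = 8. Add edge {6,8}. Now deg[6]=0, deg[8]=1.
Step 6: smallest deg-1 vertex = 7, p_6 = 4. Add edge {4,7}. Now deg[7]=0, deg[4]=1.
Step 7: smallest deg-1 vertex = 4, p_7 = 9. Add edge {4,9}. Now deg[4]=0, deg[9]=1.
Final: two remaining deg-1 vertices are 8, 9. Add edge {8,9}.

Answer: 1 8
2 7
3 5
3 4
6 8
4 7
4 9
8 9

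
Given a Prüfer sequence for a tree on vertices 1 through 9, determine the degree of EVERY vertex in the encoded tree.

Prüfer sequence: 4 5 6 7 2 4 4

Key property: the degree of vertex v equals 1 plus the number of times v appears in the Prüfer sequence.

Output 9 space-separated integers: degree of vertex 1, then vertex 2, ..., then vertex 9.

p_1 = 4: count[4] becomes 1
p_2 = 5: count[5] becomes 1
p_3 = 6: count[6] becomes 1
p_4 = 7: count[7] becomes 1
p_5 = 2: count[2] becomes 1
p_6 = 4: count[4] becomes 2
p_7 = 4: count[4] becomes 3
Degrees (1 + count): deg[1]=1+0=1, deg[2]=1+1=2, deg[3]=1+0=1, deg[4]=1+3=4, deg[5]=1+1=2, deg[6]=1+1=2, deg[7]=1+1=2, deg[8]=1+0=1, deg[9]=1+0=1

Answer: 1 2 1 4 2 2 2 1 1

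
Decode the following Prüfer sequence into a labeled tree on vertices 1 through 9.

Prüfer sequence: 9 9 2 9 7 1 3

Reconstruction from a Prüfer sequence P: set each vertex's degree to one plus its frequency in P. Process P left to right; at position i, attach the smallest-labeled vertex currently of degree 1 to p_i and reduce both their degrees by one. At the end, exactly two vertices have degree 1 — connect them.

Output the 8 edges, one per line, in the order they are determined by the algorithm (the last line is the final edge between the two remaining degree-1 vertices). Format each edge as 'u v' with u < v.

Answer: 4 9
5 9
2 6
2 9
7 8
1 7
1 3
3 9

Derivation:
Initial degrees: {1:2, 2:2, 3:2, 4:1, 5:1, 6:1, 7:2, 8:1, 9:4}
Step 1: smallest deg-1 vertex = 4, p_1 = 9. Add edge {4,9}. Now deg[4]=0, deg[9]=3.
Step 2: smallest deg-1 vertex = 5, p_2 = 9. Add edge {5,9}. Now deg[5]=0, deg[9]=2.
Step 3: smallest deg-1 vertex = 6, p_3 = 2. Add edge {2,6}. Now deg[6]=0, deg[2]=1.
Step 4: smallest deg-1 vertex = 2, p_4 = 9. Add edge {2,9}. Now deg[2]=0, deg[9]=1.
Step 5: smallest deg-1 vertex = 8, p_5 = 7. Add edge {7,8}. Now deg[8]=0, deg[7]=1.
Step 6: smallest deg-1 vertex = 7, p_6 = 1. Add edge {1,7}. Now deg[7]=0, deg[1]=1.
Step 7: smallest deg-1 vertex = 1, p_7 = 3. Add edge {1,3}. Now deg[1]=0, deg[3]=1.
Final: two remaining deg-1 vertices are 3, 9. Add edge {3,9}.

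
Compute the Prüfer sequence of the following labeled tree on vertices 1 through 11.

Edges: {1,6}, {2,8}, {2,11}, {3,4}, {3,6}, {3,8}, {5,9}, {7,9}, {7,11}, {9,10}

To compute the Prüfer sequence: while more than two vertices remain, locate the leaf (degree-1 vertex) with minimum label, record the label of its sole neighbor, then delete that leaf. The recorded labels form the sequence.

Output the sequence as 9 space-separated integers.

Step 1: leaves = {1,4,5,10}. Remove smallest leaf 1, emit neighbor 6.
Step 2: leaves = {4,5,6,10}. Remove smallest leaf 4, emit neighbor 3.
Step 3: leaves = {5,6,10}. Remove smallest leaf 5, emit neighbor 9.
Step 4: leaves = {6,10}. Remove smallest leaf 6, emit neighbor 3.
Step 5: leaves = {3,10}. Remove smallest leaf 3, emit neighbor 8.
Step 6: leaves = {8,10}. Remove smallest leaf 8, emit neighbor 2.
Step 7: leaves = {2,10}. Remove smallest leaf 2, emit neighbor 11.
Step 8: leaves = {10,11}. Remove smallest leaf 10, emit neighbor 9.
Step 9: leaves = {9,11}. Remove smallest leaf 9, emit neighbor 7.
Done: 2 vertices remain (7, 11). Sequence = [6 3 9 3 8 2 11 9 7]

Answer: 6 3 9 3 8 2 11 9 7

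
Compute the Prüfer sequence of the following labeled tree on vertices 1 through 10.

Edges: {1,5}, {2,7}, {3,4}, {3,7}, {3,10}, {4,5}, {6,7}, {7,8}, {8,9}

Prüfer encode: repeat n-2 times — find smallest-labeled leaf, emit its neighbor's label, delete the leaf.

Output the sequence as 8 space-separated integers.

Step 1: leaves = {1,2,6,9,10}. Remove smallest leaf 1, emit neighbor 5.
Step 2: leaves = {2,5,6,9,10}. Remove smallest leaf 2, emit neighbor 7.
Step 3: leaves = {5,6,9,10}. Remove smallest leaf 5, emit neighbor 4.
Step 4: leaves = {4,6,9,10}. Remove smallest leaf 4, emit neighbor 3.
Step 5: leaves = {6,9,10}. Remove smallest leaf 6, emit neighbor 7.
Step 6: leaves = {9,10}. Remove smallest leaf 9, emit neighbor 8.
Step 7: leaves = {8,10}. Remove smallest leaf 8, emit neighbor 7.
Step 8: leaves = {7,10}. Remove smallest leaf 7, emit neighbor 3.
Done: 2 vertices remain (3, 10). Sequence = [5 7 4 3 7 8 7 3]

Answer: 5 7 4 3 7 8 7 3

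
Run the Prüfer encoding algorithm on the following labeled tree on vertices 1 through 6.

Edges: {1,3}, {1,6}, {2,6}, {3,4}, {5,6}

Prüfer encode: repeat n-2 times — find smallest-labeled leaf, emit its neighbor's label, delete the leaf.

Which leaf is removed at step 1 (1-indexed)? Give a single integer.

Step 1: current leaves = {2,4,5}. Remove leaf 2 (neighbor: 6).

Answer: 2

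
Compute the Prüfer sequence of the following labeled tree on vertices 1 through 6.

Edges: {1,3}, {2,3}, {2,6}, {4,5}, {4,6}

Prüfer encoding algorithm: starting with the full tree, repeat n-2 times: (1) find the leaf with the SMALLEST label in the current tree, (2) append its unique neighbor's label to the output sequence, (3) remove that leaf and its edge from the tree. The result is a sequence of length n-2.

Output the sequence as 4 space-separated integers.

Answer: 3 2 6 4

Derivation:
Step 1: leaves = {1,5}. Remove smallest leaf 1, emit neighbor 3.
Step 2: leaves = {3,5}. Remove smallest leaf 3, emit neighbor 2.
Step 3: leaves = {2,5}. Remove smallest leaf 2, emit neighbor 6.
Step 4: leaves = {5,6}. Remove smallest leaf 5, emit neighbor 4.
Done: 2 vertices remain (4, 6). Sequence = [3 2 6 4]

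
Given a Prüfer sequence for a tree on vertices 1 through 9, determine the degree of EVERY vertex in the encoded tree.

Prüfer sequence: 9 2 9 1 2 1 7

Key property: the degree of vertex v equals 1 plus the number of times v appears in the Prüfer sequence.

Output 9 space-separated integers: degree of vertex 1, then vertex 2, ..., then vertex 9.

p_1 = 9: count[9] becomes 1
p_2 = 2: count[2] becomes 1
p_3 = 9: count[9] becomes 2
p_4 = 1: count[1] becomes 1
p_5 = 2: count[2] becomes 2
p_6 = 1: count[1] becomes 2
p_7 = 7: count[7] becomes 1
Degrees (1 + count): deg[1]=1+2=3, deg[2]=1+2=3, deg[3]=1+0=1, deg[4]=1+0=1, deg[5]=1+0=1, deg[6]=1+0=1, deg[7]=1+1=2, deg[8]=1+0=1, deg[9]=1+2=3

Answer: 3 3 1 1 1 1 2 1 3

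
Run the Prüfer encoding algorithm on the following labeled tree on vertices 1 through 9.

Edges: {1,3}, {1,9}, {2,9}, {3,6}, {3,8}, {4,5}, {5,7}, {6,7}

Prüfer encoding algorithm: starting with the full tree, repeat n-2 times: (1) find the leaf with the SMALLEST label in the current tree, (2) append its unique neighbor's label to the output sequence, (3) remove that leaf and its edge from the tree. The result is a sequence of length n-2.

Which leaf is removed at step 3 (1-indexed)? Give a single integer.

Answer: 5

Derivation:
Step 1: current leaves = {2,4,8}. Remove leaf 2 (neighbor: 9).
Step 2: current leaves = {4,8,9}. Remove leaf 4 (neighbor: 5).
Step 3: current leaves = {5,8,9}. Remove leaf 5 (neighbor: 7).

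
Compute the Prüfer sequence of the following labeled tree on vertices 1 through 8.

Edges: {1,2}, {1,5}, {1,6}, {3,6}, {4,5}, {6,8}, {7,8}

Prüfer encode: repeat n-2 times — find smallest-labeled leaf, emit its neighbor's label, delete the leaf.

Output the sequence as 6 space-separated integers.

Answer: 1 6 5 1 6 8

Derivation:
Step 1: leaves = {2,3,4,7}. Remove smallest leaf 2, emit neighbor 1.
Step 2: leaves = {3,4,7}. Remove smallest leaf 3, emit neighbor 6.
Step 3: leaves = {4,7}. Remove smallest leaf 4, emit neighbor 5.
Step 4: leaves = {5,7}. Remove smallest leaf 5, emit neighbor 1.
Step 5: leaves = {1,7}. Remove smallest leaf 1, emit neighbor 6.
Step 6: leaves = {6,7}. Remove smallest leaf 6, emit neighbor 8.
Done: 2 vertices remain (7, 8). Sequence = [1 6 5 1 6 8]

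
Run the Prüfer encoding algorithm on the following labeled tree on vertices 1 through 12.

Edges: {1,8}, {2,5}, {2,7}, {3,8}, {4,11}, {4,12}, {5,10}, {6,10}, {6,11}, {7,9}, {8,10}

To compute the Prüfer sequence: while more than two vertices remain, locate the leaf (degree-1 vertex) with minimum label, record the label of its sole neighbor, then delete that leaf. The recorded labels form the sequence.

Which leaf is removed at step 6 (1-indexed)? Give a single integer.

Answer: 2

Derivation:
Step 1: current leaves = {1,3,9,12}. Remove leaf 1 (neighbor: 8).
Step 2: current leaves = {3,9,12}. Remove leaf 3 (neighbor: 8).
Step 3: current leaves = {8,9,12}. Remove leaf 8 (neighbor: 10).
Step 4: current leaves = {9,12}. Remove leaf 9 (neighbor: 7).
Step 5: current leaves = {7,12}. Remove leaf 7 (neighbor: 2).
Step 6: current leaves = {2,12}. Remove leaf 2 (neighbor: 5).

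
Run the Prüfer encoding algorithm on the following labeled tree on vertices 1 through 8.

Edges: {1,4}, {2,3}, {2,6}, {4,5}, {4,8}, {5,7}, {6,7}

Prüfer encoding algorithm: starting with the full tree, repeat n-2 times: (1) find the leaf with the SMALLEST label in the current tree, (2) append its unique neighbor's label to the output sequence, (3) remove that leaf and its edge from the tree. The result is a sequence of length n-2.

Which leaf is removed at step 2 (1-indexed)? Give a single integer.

Step 1: current leaves = {1,3,8}. Remove leaf 1 (neighbor: 4).
Step 2: current leaves = {3,8}. Remove leaf 3 (neighbor: 2).

Answer: 3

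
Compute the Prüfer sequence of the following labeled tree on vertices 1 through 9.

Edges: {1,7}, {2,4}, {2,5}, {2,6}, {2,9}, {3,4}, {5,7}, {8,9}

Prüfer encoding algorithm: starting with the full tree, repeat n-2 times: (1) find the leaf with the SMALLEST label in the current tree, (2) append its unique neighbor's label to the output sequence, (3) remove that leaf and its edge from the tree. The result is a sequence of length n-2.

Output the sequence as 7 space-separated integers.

Step 1: leaves = {1,3,6,8}. Remove smallest leaf 1, emit neighbor 7.
Step 2: leaves = {3,6,7,8}. Remove smallest leaf 3, emit neighbor 4.
Step 3: leaves = {4,6,7,8}. Remove smallest leaf 4, emit neighbor 2.
Step 4: leaves = {6,7,8}. Remove smallest leaf 6, emit neighbor 2.
Step 5: leaves = {7,8}. Remove smallest leaf 7, emit neighbor 5.
Step 6: leaves = {5,8}. Remove smallest leaf 5, emit neighbor 2.
Step 7: leaves = {2,8}. Remove smallest leaf 2, emit neighbor 9.
Done: 2 vertices remain (8, 9). Sequence = [7 4 2 2 5 2 9]

Answer: 7 4 2 2 5 2 9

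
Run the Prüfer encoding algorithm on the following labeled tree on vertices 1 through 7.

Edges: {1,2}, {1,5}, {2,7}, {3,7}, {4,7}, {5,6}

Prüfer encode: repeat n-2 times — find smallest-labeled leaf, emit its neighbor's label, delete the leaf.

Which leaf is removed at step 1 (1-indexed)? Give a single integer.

Answer: 3

Derivation:
Step 1: current leaves = {3,4,6}. Remove leaf 3 (neighbor: 7).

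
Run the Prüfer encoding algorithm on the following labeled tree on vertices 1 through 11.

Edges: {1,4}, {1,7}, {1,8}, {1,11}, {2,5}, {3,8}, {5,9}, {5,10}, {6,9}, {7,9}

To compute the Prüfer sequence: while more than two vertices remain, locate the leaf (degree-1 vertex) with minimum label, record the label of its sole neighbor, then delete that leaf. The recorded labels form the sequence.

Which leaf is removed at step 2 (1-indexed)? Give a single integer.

Answer: 3

Derivation:
Step 1: current leaves = {2,3,4,6,10,11}. Remove leaf 2 (neighbor: 5).
Step 2: current leaves = {3,4,6,10,11}. Remove leaf 3 (neighbor: 8).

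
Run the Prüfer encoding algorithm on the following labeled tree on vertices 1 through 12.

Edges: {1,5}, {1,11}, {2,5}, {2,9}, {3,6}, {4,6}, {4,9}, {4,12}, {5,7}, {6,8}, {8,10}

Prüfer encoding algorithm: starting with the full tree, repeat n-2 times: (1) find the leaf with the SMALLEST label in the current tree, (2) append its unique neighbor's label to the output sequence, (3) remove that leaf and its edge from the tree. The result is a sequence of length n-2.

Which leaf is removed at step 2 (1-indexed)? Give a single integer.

Answer: 7

Derivation:
Step 1: current leaves = {3,7,10,11,12}. Remove leaf 3 (neighbor: 6).
Step 2: current leaves = {7,10,11,12}. Remove leaf 7 (neighbor: 5).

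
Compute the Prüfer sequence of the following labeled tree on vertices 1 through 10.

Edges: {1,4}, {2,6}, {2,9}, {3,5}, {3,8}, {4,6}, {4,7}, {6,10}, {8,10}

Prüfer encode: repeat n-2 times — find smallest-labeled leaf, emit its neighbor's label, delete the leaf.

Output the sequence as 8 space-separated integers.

Step 1: leaves = {1,5,7,9}. Remove smallest leaf 1, emit neighbor 4.
Step 2: leaves = {5,7,9}. Remove smallest leaf 5, emit neighbor 3.
Step 3: leaves = {3,7,9}. Remove smallest leaf 3, emit neighbor 8.
Step 4: leaves = {7,8,9}. Remove smallest leaf 7, emit neighbor 4.
Step 5: leaves = {4,8,9}. Remove smallest leaf 4, emit neighbor 6.
Step 6: leaves = {8,9}. Remove smallest leaf 8, emit neighbor 10.
Step 7: leaves = {9,10}. Remove smallest leaf 9, emit neighbor 2.
Step 8: leaves = {2,10}. Remove smallest leaf 2, emit neighbor 6.
Done: 2 vertices remain (6, 10). Sequence = [4 3 8 4 6 10 2 6]

Answer: 4 3 8 4 6 10 2 6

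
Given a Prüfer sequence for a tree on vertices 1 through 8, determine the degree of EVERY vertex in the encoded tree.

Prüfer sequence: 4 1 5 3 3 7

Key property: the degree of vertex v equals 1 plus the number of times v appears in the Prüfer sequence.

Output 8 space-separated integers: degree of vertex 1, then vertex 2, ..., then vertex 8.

Answer: 2 1 3 2 2 1 2 1

Derivation:
p_1 = 4: count[4] becomes 1
p_2 = 1: count[1] becomes 1
p_3 = 5: count[5] becomes 1
p_4 = 3: count[3] becomes 1
p_5 = 3: count[3] becomes 2
p_6 = 7: count[7] becomes 1
Degrees (1 + count): deg[1]=1+1=2, deg[2]=1+0=1, deg[3]=1+2=3, deg[4]=1+1=2, deg[5]=1+1=2, deg[6]=1+0=1, deg[7]=1+1=2, deg[8]=1+0=1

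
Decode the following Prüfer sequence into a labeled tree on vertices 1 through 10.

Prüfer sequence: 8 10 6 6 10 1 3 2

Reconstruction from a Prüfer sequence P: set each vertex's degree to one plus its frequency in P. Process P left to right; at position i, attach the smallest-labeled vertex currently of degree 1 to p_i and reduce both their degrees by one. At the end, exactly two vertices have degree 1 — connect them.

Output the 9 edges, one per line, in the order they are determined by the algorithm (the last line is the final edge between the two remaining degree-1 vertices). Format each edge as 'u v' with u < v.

Initial degrees: {1:2, 2:2, 3:2, 4:1, 5:1, 6:3, 7:1, 8:2, 9:1, 10:3}
Step 1: smallest deg-1 vertex = 4, p_1 = 8. Add edge {4,8}. Now deg[4]=0, deg[8]=1.
Step 2: smallest deg-1 vertex = 5, p_2 = 10. Add edge {5,10}. Now deg[5]=0, deg[10]=2.
Step 3: smallest deg-1 vertex = 7, p_3 = 6. Add edge {6,7}. Now deg[7]=0, deg[6]=2.
Step 4: smallest deg-1 vertex = 8, p_4 = 6. Add edge {6,8}. Now deg[8]=0, deg[6]=1.
Step 5: smallest deg-1 vertex = 6, p_5 = 10. Add edge {6,10}. Now deg[6]=0, deg[10]=1.
Step 6: smallest deg-1 vertex = 9, p_6 = 1. Add edge {1,9}. Now deg[9]=0, deg[1]=1.
Step 7: smallest deg-1 vertex = 1, p_7 = 3. Add edge {1,3}. Now deg[1]=0, deg[3]=1.
Step 8: smallest deg-1 vertex = 3, p_8 = 2. Add edge {2,3}. Now deg[3]=0, deg[2]=1.
Final: two remaining deg-1 vertices are 2, 10. Add edge {2,10}.

Answer: 4 8
5 10
6 7
6 8
6 10
1 9
1 3
2 3
2 10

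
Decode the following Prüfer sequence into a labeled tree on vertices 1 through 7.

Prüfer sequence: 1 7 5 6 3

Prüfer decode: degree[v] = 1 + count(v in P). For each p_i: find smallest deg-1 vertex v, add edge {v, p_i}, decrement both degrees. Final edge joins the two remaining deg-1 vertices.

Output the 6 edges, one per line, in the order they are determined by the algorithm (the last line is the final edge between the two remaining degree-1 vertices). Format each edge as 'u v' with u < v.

Answer: 1 2
1 7
4 5
5 6
3 6
3 7

Derivation:
Initial degrees: {1:2, 2:1, 3:2, 4:1, 5:2, 6:2, 7:2}
Step 1: smallest deg-1 vertex = 2, p_1 = 1. Add edge {1,2}. Now deg[2]=0, deg[1]=1.
Step 2: smallest deg-1 vertex = 1, p_2 = 7. Add edge {1,7}. Now deg[1]=0, deg[7]=1.
Step 3: smallest deg-1 vertex = 4, p_3 = 5. Add edge {4,5}. Now deg[4]=0, deg[5]=1.
Step 4: smallest deg-1 vertex = 5, p_4 = 6. Add edge {5,6}. Now deg[5]=0, deg[6]=1.
Step 5: smallest deg-1 vertex = 6, p_5 = 3. Add edge {3,6}. Now deg[6]=0, deg[3]=1.
Final: two remaining deg-1 vertices are 3, 7. Add edge {3,7}.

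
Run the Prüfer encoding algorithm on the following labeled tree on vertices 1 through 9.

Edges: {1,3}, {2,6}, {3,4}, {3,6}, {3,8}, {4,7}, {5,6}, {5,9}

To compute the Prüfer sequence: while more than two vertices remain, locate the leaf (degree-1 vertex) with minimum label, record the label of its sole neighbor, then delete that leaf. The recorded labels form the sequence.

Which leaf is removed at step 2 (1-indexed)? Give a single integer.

Step 1: current leaves = {1,2,7,8,9}. Remove leaf 1 (neighbor: 3).
Step 2: current leaves = {2,7,8,9}. Remove leaf 2 (neighbor: 6).

Answer: 2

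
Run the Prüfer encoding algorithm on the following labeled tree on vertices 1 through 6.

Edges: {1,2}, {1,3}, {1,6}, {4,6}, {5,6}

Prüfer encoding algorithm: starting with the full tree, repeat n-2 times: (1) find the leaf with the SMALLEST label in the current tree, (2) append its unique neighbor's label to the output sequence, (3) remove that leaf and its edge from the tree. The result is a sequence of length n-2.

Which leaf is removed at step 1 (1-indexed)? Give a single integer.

Step 1: current leaves = {2,3,4,5}. Remove leaf 2 (neighbor: 1).

Answer: 2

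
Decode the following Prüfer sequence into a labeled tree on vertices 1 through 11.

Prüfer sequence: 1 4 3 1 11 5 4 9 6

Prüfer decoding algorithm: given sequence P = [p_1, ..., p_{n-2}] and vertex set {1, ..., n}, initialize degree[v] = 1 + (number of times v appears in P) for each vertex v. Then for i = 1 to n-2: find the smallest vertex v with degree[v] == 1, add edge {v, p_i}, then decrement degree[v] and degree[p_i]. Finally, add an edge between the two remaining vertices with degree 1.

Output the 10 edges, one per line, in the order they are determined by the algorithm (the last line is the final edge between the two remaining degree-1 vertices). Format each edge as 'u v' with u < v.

Answer: 1 2
4 7
3 8
1 3
1 11
5 10
4 5
4 9
6 9
6 11

Derivation:
Initial degrees: {1:3, 2:1, 3:2, 4:3, 5:2, 6:2, 7:1, 8:1, 9:2, 10:1, 11:2}
Step 1: smallest deg-1 vertex = 2, p_1 = 1. Add edge {1,2}. Now deg[2]=0, deg[1]=2.
Step 2: smallest deg-1 vertex = 7, p_2 = 4. Add edge {4,7}. Now deg[7]=0, deg[4]=2.
Step 3: smallest deg-1 vertex = 8, p_3 = 3. Add edge {3,8}. Now deg[8]=0, deg[3]=1.
Step 4: smallest deg-1 vertex = 3, p_4 = 1. Add edge {1,3}. Now deg[3]=0, deg[1]=1.
Step 5: smallest deg-1 vertex = 1, p_5 = 11. Add edge {1,11}. Now deg[1]=0, deg[11]=1.
Step 6: smallest deg-1 vertex = 10, p_6 = 5. Add edge {5,10}. Now deg[10]=0, deg[5]=1.
Step 7: smallest deg-1 vertex = 5, p_7 = 4. Add edge {4,5}. Now deg[5]=0, deg[4]=1.
Step 8: smallest deg-1 vertex = 4, p_8 = 9. Add edge {4,9}. Now deg[4]=0, deg[9]=1.
Step 9: smallest deg-1 vertex = 9, p_9 = 6. Add edge {6,9}. Now deg[9]=0, deg[6]=1.
Final: two remaining deg-1 vertices are 6, 11. Add edge {6,11}.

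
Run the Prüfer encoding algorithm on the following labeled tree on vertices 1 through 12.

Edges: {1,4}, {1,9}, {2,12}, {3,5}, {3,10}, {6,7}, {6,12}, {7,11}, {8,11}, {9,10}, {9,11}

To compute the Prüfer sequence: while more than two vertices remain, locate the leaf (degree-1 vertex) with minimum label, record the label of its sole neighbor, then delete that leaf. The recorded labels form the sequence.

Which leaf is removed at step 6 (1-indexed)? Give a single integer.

Answer: 8

Derivation:
Step 1: current leaves = {2,4,5,8}. Remove leaf 2 (neighbor: 12).
Step 2: current leaves = {4,5,8,12}. Remove leaf 4 (neighbor: 1).
Step 3: current leaves = {1,5,8,12}. Remove leaf 1 (neighbor: 9).
Step 4: current leaves = {5,8,12}. Remove leaf 5 (neighbor: 3).
Step 5: current leaves = {3,8,12}. Remove leaf 3 (neighbor: 10).
Step 6: current leaves = {8,10,12}. Remove leaf 8 (neighbor: 11).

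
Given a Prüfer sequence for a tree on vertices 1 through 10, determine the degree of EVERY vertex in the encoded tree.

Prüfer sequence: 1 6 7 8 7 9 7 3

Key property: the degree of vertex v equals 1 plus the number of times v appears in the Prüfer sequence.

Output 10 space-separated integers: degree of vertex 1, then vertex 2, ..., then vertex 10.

Answer: 2 1 2 1 1 2 4 2 2 1

Derivation:
p_1 = 1: count[1] becomes 1
p_2 = 6: count[6] becomes 1
p_3 = 7: count[7] becomes 1
p_4 = 8: count[8] becomes 1
p_5 = 7: count[7] becomes 2
p_6 = 9: count[9] becomes 1
p_7 = 7: count[7] becomes 3
p_8 = 3: count[3] becomes 1
Degrees (1 + count): deg[1]=1+1=2, deg[2]=1+0=1, deg[3]=1+1=2, deg[4]=1+0=1, deg[5]=1+0=1, deg[6]=1+1=2, deg[7]=1+3=4, deg[8]=1+1=2, deg[9]=1+1=2, deg[10]=1+0=1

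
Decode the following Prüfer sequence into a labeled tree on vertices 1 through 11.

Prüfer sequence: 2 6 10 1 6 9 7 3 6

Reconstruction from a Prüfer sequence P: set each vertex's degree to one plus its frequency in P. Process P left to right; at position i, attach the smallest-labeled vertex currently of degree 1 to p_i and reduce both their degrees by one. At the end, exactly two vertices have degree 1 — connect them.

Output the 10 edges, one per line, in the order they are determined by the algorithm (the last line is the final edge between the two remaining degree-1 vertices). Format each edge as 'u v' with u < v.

Answer: 2 4
2 6
5 10
1 8
1 6
9 10
7 9
3 7
3 6
6 11

Derivation:
Initial degrees: {1:2, 2:2, 3:2, 4:1, 5:1, 6:4, 7:2, 8:1, 9:2, 10:2, 11:1}
Step 1: smallest deg-1 vertex = 4, p_1 = 2. Add edge {2,4}. Now deg[4]=0, deg[2]=1.
Step 2: smallest deg-1 vertex = 2, p_2 = 6. Add edge {2,6}. Now deg[2]=0, deg[6]=3.
Step 3: smallest deg-1 vertex = 5, p_3 = 10. Add edge {5,10}. Now deg[5]=0, deg[10]=1.
Step 4: smallest deg-1 vertex = 8, p_4 = 1. Add edge {1,8}. Now deg[8]=0, deg[1]=1.
Step 5: smallest deg-1 vertex = 1, p_5 = 6. Add edge {1,6}. Now deg[1]=0, deg[6]=2.
Step 6: smallest deg-1 vertex = 10, p_6 = 9. Add edge {9,10}. Now deg[10]=0, deg[9]=1.
Step 7: smallest deg-1 vertex = 9, p_7 = 7. Add edge {7,9}. Now deg[9]=0, deg[7]=1.
Step 8: smallest deg-1 vertex = 7, p_8 = 3. Add edge {3,7}. Now deg[7]=0, deg[3]=1.
Step 9: smallest deg-1 vertex = 3, p_9 = 6. Add edge {3,6}. Now deg[3]=0, deg[6]=1.
Final: two remaining deg-1 vertices are 6, 11. Add edge {6,11}.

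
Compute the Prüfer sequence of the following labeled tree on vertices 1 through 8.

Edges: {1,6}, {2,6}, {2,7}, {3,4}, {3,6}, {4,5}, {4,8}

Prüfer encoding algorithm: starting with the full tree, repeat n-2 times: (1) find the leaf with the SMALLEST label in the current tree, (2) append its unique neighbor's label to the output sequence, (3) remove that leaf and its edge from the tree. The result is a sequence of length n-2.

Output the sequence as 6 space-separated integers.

Step 1: leaves = {1,5,7,8}. Remove smallest leaf 1, emit neighbor 6.
Step 2: leaves = {5,7,8}. Remove smallest leaf 5, emit neighbor 4.
Step 3: leaves = {7,8}. Remove smallest leaf 7, emit neighbor 2.
Step 4: leaves = {2,8}. Remove smallest leaf 2, emit neighbor 6.
Step 5: leaves = {6,8}. Remove smallest leaf 6, emit neighbor 3.
Step 6: leaves = {3,8}. Remove smallest leaf 3, emit neighbor 4.
Done: 2 vertices remain (4, 8). Sequence = [6 4 2 6 3 4]

Answer: 6 4 2 6 3 4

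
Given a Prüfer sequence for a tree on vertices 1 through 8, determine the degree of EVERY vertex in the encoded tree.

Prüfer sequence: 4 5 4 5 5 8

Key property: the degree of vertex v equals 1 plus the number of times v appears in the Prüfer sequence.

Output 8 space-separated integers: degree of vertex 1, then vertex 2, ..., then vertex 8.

p_1 = 4: count[4] becomes 1
p_2 = 5: count[5] becomes 1
p_3 = 4: count[4] becomes 2
p_4 = 5: count[5] becomes 2
p_5 = 5: count[5] becomes 3
p_6 = 8: count[8] becomes 1
Degrees (1 + count): deg[1]=1+0=1, deg[2]=1+0=1, deg[3]=1+0=1, deg[4]=1+2=3, deg[5]=1+3=4, deg[6]=1+0=1, deg[7]=1+0=1, deg[8]=1+1=2

Answer: 1 1 1 3 4 1 1 2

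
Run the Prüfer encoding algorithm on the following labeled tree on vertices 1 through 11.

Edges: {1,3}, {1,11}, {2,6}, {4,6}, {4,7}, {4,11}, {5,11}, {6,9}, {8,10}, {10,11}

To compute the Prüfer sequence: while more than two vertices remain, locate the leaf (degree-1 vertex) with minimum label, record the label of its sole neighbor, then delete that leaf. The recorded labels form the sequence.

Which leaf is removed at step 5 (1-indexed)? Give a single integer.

Step 1: current leaves = {2,3,5,7,8,9}. Remove leaf 2 (neighbor: 6).
Step 2: current leaves = {3,5,7,8,9}. Remove leaf 3 (neighbor: 1).
Step 3: current leaves = {1,5,7,8,9}. Remove leaf 1 (neighbor: 11).
Step 4: current leaves = {5,7,8,9}. Remove leaf 5 (neighbor: 11).
Step 5: current leaves = {7,8,9}. Remove leaf 7 (neighbor: 4).

Answer: 7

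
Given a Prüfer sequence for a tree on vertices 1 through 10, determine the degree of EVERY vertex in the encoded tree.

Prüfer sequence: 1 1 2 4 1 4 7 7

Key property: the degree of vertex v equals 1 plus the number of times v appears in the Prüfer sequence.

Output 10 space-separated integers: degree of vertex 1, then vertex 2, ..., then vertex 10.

p_1 = 1: count[1] becomes 1
p_2 = 1: count[1] becomes 2
p_3 = 2: count[2] becomes 1
p_4 = 4: count[4] becomes 1
p_5 = 1: count[1] becomes 3
p_6 = 4: count[4] becomes 2
p_7 = 7: count[7] becomes 1
p_8 = 7: count[7] becomes 2
Degrees (1 + count): deg[1]=1+3=4, deg[2]=1+1=2, deg[3]=1+0=1, deg[4]=1+2=3, deg[5]=1+0=1, deg[6]=1+0=1, deg[7]=1+2=3, deg[8]=1+0=1, deg[9]=1+0=1, deg[10]=1+0=1

Answer: 4 2 1 3 1 1 3 1 1 1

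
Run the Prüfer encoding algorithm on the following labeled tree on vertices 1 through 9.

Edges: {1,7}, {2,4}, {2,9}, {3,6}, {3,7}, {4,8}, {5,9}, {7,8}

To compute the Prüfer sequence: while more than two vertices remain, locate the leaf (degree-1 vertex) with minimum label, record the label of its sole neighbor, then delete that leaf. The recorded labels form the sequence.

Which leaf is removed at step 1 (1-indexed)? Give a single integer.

Step 1: current leaves = {1,5,6}. Remove leaf 1 (neighbor: 7).

Answer: 1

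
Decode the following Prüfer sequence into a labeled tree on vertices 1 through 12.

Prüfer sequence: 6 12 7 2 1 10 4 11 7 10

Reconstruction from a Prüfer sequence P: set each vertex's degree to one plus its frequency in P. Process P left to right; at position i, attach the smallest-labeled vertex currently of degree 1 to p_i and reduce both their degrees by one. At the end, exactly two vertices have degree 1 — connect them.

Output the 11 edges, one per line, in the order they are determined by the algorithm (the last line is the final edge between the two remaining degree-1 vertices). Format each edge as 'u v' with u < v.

Answer: 3 6
5 12
6 7
2 8
1 2
1 10
4 9
4 11
7 11
7 10
10 12

Derivation:
Initial degrees: {1:2, 2:2, 3:1, 4:2, 5:1, 6:2, 7:3, 8:1, 9:1, 10:3, 11:2, 12:2}
Step 1: smallest deg-1 vertex = 3, p_1 = 6. Add edge {3,6}. Now deg[3]=0, deg[6]=1.
Step 2: smallest deg-1 vertex = 5, p_2 = 12. Add edge {5,12}. Now deg[5]=0, deg[12]=1.
Step 3: smallest deg-1 vertex = 6, p_3 = 7. Add edge {6,7}. Now deg[6]=0, deg[7]=2.
Step 4: smallest deg-1 vertex = 8, p_4 = 2. Add edge {2,8}. Now deg[8]=0, deg[2]=1.
Step 5: smallest deg-1 vertex = 2, p_5 = 1. Add edge {1,2}. Now deg[2]=0, deg[1]=1.
Step 6: smallest deg-1 vertex = 1, p_6 = 10. Add edge {1,10}. Now deg[1]=0, deg[10]=2.
Step 7: smallest deg-1 vertex = 9, p_7 = 4. Add edge {4,9}. Now deg[9]=0, deg[4]=1.
Step 8: smallest deg-1 vertex = 4, p_8 = 11. Add edge {4,11}. Now deg[4]=0, deg[11]=1.
Step 9: smallest deg-1 vertex = 11, p_9 = 7. Add edge {7,11}. Now deg[11]=0, deg[7]=1.
Step 10: smallest deg-1 vertex = 7, p_10 = 10. Add edge {7,10}. Now deg[7]=0, deg[10]=1.
Final: two remaining deg-1 vertices are 10, 12. Add edge {10,12}.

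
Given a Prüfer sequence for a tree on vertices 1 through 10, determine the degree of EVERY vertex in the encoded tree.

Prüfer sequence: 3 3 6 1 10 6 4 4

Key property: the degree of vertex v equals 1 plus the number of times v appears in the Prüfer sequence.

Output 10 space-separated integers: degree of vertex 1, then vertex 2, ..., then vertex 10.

Answer: 2 1 3 3 1 3 1 1 1 2

Derivation:
p_1 = 3: count[3] becomes 1
p_2 = 3: count[3] becomes 2
p_3 = 6: count[6] becomes 1
p_4 = 1: count[1] becomes 1
p_5 = 10: count[10] becomes 1
p_6 = 6: count[6] becomes 2
p_7 = 4: count[4] becomes 1
p_8 = 4: count[4] becomes 2
Degrees (1 + count): deg[1]=1+1=2, deg[2]=1+0=1, deg[3]=1+2=3, deg[4]=1+2=3, deg[5]=1+0=1, deg[6]=1+2=3, deg[7]=1+0=1, deg[8]=1+0=1, deg[9]=1+0=1, deg[10]=1+1=2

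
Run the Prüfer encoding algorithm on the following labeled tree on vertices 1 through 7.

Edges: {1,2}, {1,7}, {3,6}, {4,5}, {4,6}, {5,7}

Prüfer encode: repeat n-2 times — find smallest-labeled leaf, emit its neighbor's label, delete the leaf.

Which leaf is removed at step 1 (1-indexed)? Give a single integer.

Answer: 2

Derivation:
Step 1: current leaves = {2,3}. Remove leaf 2 (neighbor: 1).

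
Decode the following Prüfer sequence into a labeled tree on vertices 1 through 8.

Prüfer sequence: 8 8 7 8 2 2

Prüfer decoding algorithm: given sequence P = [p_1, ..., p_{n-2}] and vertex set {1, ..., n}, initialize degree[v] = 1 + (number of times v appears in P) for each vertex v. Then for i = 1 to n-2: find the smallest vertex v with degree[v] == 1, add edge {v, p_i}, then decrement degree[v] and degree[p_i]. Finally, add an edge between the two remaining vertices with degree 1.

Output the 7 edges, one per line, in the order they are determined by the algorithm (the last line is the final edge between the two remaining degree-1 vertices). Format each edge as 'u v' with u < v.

Answer: 1 8
3 8
4 7
5 8
2 6
2 7
2 8

Derivation:
Initial degrees: {1:1, 2:3, 3:1, 4:1, 5:1, 6:1, 7:2, 8:4}
Step 1: smallest deg-1 vertex = 1, p_1 = 8. Add edge {1,8}. Now deg[1]=0, deg[8]=3.
Step 2: smallest deg-1 vertex = 3, p_2 = 8. Add edge {3,8}. Now deg[3]=0, deg[8]=2.
Step 3: smallest deg-1 vertex = 4, p_3 = 7. Add edge {4,7}. Now deg[4]=0, deg[7]=1.
Step 4: smallest deg-1 vertex = 5, p_4 = 8. Add edge {5,8}. Now deg[5]=0, deg[8]=1.
Step 5: smallest deg-1 vertex = 6, p_5 = 2. Add edge {2,6}. Now deg[6]=0, deg[2]=2.
Step 6: smallest deg-1 vertex = 7, p_6 = 2. Add edge {2,7}. Now deg[7]=0, deg[2]=1.
Final: two remaining deg-1 vertices are 2, 8. Add edge {2,8}.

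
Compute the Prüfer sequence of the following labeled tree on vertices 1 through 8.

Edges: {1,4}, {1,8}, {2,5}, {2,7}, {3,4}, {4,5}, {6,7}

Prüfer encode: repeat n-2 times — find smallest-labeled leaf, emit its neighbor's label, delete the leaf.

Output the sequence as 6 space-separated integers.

Step 1: leaves = {3,6,8}. Remove smallest leaf 3, emit neighbor 4.
Step 2: leaves = {6,8}. Remove smallest leaf 6, emit neighbor 7.
Step 3: leaves = {7,8}. Remove smallest leaf 7, emit neighbor 2.
Step 4: leaves = {2,8}. Remove smallest leaf 2, emit neighbor 5.
Step 5: leaves = {5,8}. Remove smallest leaf 5, emit neighbor 4.
Step 6: leaves = {4,8}. Remove smallest leaf 4, emit neighbor 1.
Done: 2 vertices remain (1, 8). Sequence = [4 7 2 5 4 1]

Answer: 4 7 2 5 4 1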